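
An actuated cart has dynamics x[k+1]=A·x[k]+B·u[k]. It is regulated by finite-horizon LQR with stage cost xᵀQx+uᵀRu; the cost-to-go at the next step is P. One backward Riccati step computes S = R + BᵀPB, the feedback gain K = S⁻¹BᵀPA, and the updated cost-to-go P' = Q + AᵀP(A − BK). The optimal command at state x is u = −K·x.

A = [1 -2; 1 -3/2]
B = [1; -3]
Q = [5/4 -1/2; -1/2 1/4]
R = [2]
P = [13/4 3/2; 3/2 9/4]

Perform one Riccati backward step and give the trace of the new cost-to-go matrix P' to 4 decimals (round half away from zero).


BᵀP = [-1.2500 -5.2500]
S = R + BᵀPB = [2] + [14.5000] = [16.5000]
BᵀPA = [-6.5000 10.3750]
K = S⁻¹·BᵀPA = [-0.3939 0.6288]
A−BK = [1.3939 -2.6288; -0.1818 0.3864]
AᵀP(A−BK) = [5.9394 -11.0379; -11.0379 20.5388]
P' = Q + AᵀP(A−BK) = [7.1894 -11.5379; -11.5379 20.7888]
tr(P') = 27.9782

27.9782


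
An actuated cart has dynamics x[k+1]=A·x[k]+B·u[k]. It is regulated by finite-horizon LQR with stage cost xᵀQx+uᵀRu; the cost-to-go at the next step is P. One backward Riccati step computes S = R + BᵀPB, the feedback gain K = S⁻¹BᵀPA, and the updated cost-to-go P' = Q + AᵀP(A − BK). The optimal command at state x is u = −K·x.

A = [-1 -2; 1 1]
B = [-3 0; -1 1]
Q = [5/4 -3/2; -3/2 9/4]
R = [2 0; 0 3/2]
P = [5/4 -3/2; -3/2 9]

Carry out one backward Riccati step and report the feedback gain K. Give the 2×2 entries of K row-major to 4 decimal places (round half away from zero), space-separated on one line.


0.1987 0.4543 1.0852 1.3375

BᵀP = [-2.2500 -4.5000; -1.5000 9.0000]
S = R + BᵀPB = [2 0; 0 3/2] + [11.2500 -4.5000; -4.5000 9.0000] = [13.2500 -4.5000; -4.5000 10.5000]
BᵀPA = [-2.2500 0.0000; 10.5000 12.0000]
K = S⁻¹·BᵀPA = [0.1987 0.4543; 1.0852 1.3375]
A−BK = [-0.4038 -0.6372; 0.1136 0.1167]
AᵀP(A−BK) = [2.3028 2.9779; 2.9779 3.9495]
P' = Q + AᵀP(A−BK) = [3.5528 1.4779; 1.4779 6.1995]
tr(P') = 9.7524


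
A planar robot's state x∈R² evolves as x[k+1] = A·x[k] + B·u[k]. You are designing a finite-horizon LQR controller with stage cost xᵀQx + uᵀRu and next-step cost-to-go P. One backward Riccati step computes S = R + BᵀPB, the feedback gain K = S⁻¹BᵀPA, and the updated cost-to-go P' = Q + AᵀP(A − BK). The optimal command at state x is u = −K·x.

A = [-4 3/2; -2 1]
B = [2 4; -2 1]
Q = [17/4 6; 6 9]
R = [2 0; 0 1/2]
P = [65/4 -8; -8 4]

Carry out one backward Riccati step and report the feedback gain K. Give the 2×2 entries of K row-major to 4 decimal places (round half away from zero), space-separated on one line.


BᵀP = [48.5000 -24.0000; 57.0000 -28.0000]
S = R + BᵀPB = [2 0; 0 1/2] + [145.0000 170.0000; 170.0000 200.0000] = [147.0000 170.0000; 170.0000 200.5000]
BᵀPA = [-146.0000 48.7500; -172.0000 57.5000]
K = S⁻¹·BᵀPA = [-0.0575 -0.0011; -0.8091 0.2877]
A−BK = [-0.6486 0.3514; -1.3060 0.7101]
AᵀP(A−BK) = [0.4394 -0.1735; -0.1735 0.0725]
P' = Q + AᵀP(A−BK) = [4.6894 5.8265; 5.8265 9.0725]
tr(P') = 13.7619

-0.0575 -0.0011 -0.8091 0.2877


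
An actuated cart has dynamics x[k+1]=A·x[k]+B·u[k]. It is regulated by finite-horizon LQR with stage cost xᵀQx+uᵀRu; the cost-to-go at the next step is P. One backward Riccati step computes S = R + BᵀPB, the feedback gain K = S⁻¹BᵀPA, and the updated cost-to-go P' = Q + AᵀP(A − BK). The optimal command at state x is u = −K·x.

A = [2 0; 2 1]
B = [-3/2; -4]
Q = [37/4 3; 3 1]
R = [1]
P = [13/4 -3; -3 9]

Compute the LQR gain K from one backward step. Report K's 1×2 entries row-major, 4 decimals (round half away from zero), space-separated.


BᵀP = [7.1250 -31.5000]
S = R + BᵀPB = [1] + [115.3125] = [116.3125]
BᵀPA = [-48.7500 -31.5000]
K = S⁻¹·BᵀPA = [-0.4191 -0.2708]
A−BK = [1.3713 -0.4062; 0.3235 -0.0833]
AᵀP(A−BK) = [4.5674 -1.2026; -1.2026 0.4691]
P' = Q + AᵀP(A−BK) = [13.8174 1.7974; 1.7974 1.4691]
tr(P') = 15.2865

-0.4191 -0.2708


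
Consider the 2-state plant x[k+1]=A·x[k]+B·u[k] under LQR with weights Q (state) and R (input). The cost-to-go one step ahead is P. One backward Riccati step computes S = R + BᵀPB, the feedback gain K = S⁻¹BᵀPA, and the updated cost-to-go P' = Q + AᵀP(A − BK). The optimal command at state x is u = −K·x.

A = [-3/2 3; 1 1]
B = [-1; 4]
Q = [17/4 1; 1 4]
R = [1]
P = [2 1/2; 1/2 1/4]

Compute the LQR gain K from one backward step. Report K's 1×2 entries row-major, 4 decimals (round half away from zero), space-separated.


BᵀP = [0.0000 0.5000]
S = R + BᵀPB = [1] + [2.0000] = [3.0000]
BᵀPA = [0.5000 0.5000]
K = S⁻¹·BᵀPA = [0.1667 0.1667]
A−BK = [-1.3333 3.1667; 0.3333 0.3333]
AᵀP(A−BK) = [3.1667 -8.0833; -8.0833 21.1667]
P' = Q + AᵀP(A−BK) = [7.4167 -7.0833; -7.0833 25.1667]
tr(P') = 32.5833

0.1667 0.1667


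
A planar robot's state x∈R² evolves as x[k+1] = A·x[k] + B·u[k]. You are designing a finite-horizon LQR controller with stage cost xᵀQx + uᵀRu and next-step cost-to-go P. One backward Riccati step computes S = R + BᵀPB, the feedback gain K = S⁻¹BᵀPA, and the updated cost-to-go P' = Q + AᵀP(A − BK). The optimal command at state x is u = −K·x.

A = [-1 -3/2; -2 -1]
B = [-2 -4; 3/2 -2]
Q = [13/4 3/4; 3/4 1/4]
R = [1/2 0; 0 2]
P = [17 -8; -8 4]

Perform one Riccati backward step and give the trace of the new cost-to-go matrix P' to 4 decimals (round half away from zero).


BᵀP = [-46.0000 22.0000; -52.0000 24.0000]
S = R + BᵀPB = [1/2 0; 0 2] + [125.0000 140.0000; 140.0000 160.0000] = [125.5000 140.0000; 140.0000 162.0000]
BᵀPA = [2.0000 47.0000; 4.0000 54.0000]
K = S⁻¹·BᵀPA = [-0.3228 0.0739; 0.3037 0.2695]
A−BK = [-0.4309 -0.2743; -0.9083 -0.5718]
AᵀP(A−BK) = [0.4309 0.2743; 0.2743 0.2254]
P' = Q + AᵀP(A−BK) = [3.6809 1.0243; 1.0243 0.4754]
tr(P') = 4.1563

4.1563


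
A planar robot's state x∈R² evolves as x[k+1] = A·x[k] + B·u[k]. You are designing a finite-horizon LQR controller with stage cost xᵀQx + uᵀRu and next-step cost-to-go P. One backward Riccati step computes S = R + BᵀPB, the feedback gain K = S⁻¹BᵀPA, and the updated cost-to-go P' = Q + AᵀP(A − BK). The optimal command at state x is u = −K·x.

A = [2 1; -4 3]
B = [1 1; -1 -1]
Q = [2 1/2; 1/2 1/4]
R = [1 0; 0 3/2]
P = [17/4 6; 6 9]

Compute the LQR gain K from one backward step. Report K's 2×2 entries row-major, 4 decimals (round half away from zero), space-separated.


2.7568 -3.4865 1.8378 -2.3243

BᵀP = [-1.7500 -3.0000; -1.7500 -3.0000]
S = R + BᵀPB = [1 0; 0 3/2] + [1.2500 1.2500; 1.2500 1.2500] = [2.2500 1.2500; 1.2500 2.7500]
BᵀPA = [8.5000 -10.7500; 8.5000 -10.7500]
K = S⁻¹·BᵀPA = [2.7568 -3.4865; 1.8378 -2.3243]
A−BK = [-2.5946 6.8108; 0.5946 -2.8108]
AᵀP(A−BK) = [25.9459 -38.1081; -38.1081 58.7838]
P' = Q + AᵀP(A−BK) = [27.9459 -37.6081; -37.6081 59.0338]
tr(P') = 86.9797


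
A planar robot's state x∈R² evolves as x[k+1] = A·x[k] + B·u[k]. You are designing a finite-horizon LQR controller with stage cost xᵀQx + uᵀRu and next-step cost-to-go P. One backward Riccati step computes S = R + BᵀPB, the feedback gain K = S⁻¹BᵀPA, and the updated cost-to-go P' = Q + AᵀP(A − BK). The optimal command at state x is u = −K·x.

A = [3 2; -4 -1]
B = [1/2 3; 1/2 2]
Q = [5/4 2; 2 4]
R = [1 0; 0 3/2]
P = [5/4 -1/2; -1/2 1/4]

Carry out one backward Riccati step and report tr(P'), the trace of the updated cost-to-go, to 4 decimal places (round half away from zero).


BᵀP = [0.3750 -0.1250; 2.7500 -1.0000]
S = R + BᵀPB = [1 0; 0 3/2] + [0.1250 0.8750; 0.8750 6.2500] = [1.1250 0.8750; 0.8750 7.7500]
BᵀPA = [1.6250 0.8750; 12.2500 6.5000]
K = S⁻¹·BᵀPA = [0.2358 0.1375; 1.5540 0.8232]
A−BK = [-1.7800 -0.5383; -7.2259 -2.7151]
AᵀP(A−BK) = [7.8301 3.6925; 3.6925 1.7790]
P' = Q + AᵀP(A−BK) = [9.0801 5.6925; 5.6925 5.7790]
tr(P') = 14.8590

14.8590


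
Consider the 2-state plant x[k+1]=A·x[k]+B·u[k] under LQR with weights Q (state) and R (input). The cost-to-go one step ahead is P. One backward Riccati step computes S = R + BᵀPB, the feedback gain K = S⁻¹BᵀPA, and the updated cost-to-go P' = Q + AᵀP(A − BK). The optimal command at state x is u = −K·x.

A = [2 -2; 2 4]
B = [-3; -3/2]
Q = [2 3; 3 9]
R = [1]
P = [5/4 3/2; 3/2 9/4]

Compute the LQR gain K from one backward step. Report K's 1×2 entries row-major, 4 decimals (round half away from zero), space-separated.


-0.9006 -0.6329

BᵀP = [-6.0000 -7.8750]
S = R + BᵀPB = [1] + [29.8125] = [30.8125]
BᵀPA = [-27.7500 -19.5000]
K = S⁻¹·BᵀPA = [-0.9006 -0.6329]
A−BK = [-0.7018 -3.8986; 0.6491 3.0507]
AᵀP(A−BK) = [1.0081 1.4381; 1.4381 4.6592]
P' = Q + AᵀP(A−BK) = [3.0081 4.4381; 4.4381 13.6592]
tr(P') = 16.6673


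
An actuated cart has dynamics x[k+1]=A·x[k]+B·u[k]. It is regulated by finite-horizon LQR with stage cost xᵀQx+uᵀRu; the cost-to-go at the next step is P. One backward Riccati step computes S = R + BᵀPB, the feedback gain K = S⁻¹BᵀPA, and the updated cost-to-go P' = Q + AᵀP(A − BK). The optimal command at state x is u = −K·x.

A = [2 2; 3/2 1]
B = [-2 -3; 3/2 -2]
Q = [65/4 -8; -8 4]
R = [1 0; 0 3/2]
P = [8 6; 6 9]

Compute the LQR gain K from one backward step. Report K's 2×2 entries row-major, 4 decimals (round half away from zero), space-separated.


BᵀP = [-7.0000 1.5000; -36.0000 -36.0000]
S = R + BᵀPB = [1 0; 0 3/2] + [16.2500 18.0000; 18.0000 180.0000] = [17.2500 18.0000; 18.0000 181.5000]
BᵀPA = [-11.7500 -12.5000; -126.0000 -108.0000]
K = S⁻¹·BᵀPA = [0.0482 -0.1157; -0.6990 -0.5836]
A−BK = [-0.0005 0.0179; 0.0297 0.0064]
AᵀP(A−BK) = [0.7430 0.6111; 0.6111 0.5285]
P' = Q + AᵀP(A−BK) = [16.9930 -7.3889; -7.3889 4.5285]
tr(P') = 21.5215

0.0482 -0.1157 -0.6990 -0.5836


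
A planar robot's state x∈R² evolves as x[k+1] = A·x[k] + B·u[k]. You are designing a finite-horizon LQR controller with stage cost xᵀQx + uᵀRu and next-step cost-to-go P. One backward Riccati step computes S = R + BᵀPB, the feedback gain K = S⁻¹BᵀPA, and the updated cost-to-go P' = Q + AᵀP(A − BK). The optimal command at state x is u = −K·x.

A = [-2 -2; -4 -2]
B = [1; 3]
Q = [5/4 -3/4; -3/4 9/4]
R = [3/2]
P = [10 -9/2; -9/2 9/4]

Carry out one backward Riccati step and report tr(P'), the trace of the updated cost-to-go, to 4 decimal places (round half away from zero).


18.3421

BᵀP = [-3.5000 2.2500]
S = R + BᵀPB = [3/2] + [3.2500] = [4.7500]
BᵀPA = [-2.0000 2.5000]
K = S⁻¹·BᵀPA = [-0.4211 0.5263]
A−BK = [-1.5789 -2.5263; -2.7368 -3.5789]
AᵀP(A−BK) = [3.1579 5.0526; 5.0526 11.6842]
P' = Q + AᵀP(A−BK) = [4.4079 4.3026; 4.3026 13.9342]
tr(P') = 18.3421


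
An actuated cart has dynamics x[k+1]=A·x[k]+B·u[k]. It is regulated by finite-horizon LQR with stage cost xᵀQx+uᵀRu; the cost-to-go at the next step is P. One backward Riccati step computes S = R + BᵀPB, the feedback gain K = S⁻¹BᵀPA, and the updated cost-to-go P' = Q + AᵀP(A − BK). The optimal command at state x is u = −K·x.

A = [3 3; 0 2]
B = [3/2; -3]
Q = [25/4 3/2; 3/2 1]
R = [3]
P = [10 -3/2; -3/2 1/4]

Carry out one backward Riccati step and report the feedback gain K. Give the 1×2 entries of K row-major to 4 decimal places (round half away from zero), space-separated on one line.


1.4182 1.2727

BᵀP = [19.5000 -3.0000]
S = R + BᵀPB = [3] + [38.2500] = [41.2500]
BᵀPA = [58.5000 52.5000]
K = S⁻¹·BᵀPA = [1.4182 1.2727]
A−BK = [0.8727 1.0909; 4.2545 5.8182]
AᵀP(A−BK) = [7.0364 6.5455; 6.5455 6.1818]
P' = Q + AᵀP(A−BK) = [13.2864 8.0455; 8.0455 7.1818]
tr(P') = 20.4682


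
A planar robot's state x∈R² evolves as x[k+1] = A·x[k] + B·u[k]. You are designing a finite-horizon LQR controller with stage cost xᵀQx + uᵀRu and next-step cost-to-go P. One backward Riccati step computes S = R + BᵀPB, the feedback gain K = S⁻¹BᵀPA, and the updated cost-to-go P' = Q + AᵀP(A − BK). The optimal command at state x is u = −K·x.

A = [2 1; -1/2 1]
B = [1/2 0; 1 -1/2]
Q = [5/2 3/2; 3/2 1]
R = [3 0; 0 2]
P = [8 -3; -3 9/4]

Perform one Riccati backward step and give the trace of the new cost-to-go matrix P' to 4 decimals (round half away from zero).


BᵀP = [1.0000 0.7500; 1.5000 -1.1250]
S = R + BᵀPB = [3 0; 0 2] + [1.2500 -0.3750; -0.3750 0.5625] = [4.2500 -0.3750; -0.3750 2.5625]
BᵀPA = [1.6250 1.7500; 3.5625 0.3750]
K = S⁻¹·BᵀPA = [0.5116 0.4302; 1.4651 0.2093]
A−BK = [1.7442 0.7849; -0.2791 0.6744]
AᵀP(A−BK) = [32.5116 8.9302; 8.9302 3.4186]
P' = Q + AᵀP(A−BK) = [35.0116 10.4302; 10.4302 4.4186]
tr(P') = 39.4302

39.4302


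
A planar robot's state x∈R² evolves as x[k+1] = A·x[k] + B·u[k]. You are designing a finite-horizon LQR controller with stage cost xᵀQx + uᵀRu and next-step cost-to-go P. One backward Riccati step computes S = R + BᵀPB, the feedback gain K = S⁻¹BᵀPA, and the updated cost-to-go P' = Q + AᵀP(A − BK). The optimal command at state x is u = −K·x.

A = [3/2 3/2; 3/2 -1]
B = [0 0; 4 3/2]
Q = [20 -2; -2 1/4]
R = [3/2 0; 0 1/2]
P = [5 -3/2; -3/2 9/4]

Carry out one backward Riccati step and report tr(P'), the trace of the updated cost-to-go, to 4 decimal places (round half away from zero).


38.5222

BᵀP = [-6.0000 9.0000; -2.2500 3.3750]
S = R + BᵀPB = [3/2 0; 0 1/2] + [36.0000 13.5000; 13.5000 5.0625] = [37.5000 13.5000; 13.5000 5.5625]
BᵀPA = [4.5000 -18.0000; 1.6875 -6.7500]
K = S⁻¹·BᵀPA = [0.0854 -0.3416; 0.0961 -0.3843]
A−BK = [1.5000 1.5000; 1.0142 0.9431]
AᵀP(A−BK) = [9.0160 8.9359; 8.9359 9.2562]
P' = Q + AᵀP(A−BK) = [29.0160 6.9359; 6.9359 9.5062]
tr(P') = 38.5222


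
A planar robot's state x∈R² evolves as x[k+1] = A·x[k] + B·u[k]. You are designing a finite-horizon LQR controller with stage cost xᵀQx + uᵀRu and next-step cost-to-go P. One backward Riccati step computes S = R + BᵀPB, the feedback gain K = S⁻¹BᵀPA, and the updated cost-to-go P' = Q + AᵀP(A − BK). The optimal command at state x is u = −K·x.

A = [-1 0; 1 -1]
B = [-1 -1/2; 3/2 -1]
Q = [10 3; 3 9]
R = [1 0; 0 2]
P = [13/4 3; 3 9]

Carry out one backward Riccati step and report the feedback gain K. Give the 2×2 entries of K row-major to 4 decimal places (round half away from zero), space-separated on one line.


BᵀP = [1.2500 10.5000; -4.6250 -10.5000]
S = R + BᵀPB = [1 0; 0 2] + [14.5000 -11.1250; -11.1250 12.8125] = [15.5000 -11.1250; -11.1250 14.8125]
BᵀPA = [9.2500 -10.5000; -5.8750 10.5000]
K = S⁻¹·BᵀPA = [0.6771 -0.3659; 0.1119 0.4341]
A−BK = [-0.2669 -0.1488; 0.0963 -0.0171]
AᵀP(A−BK) = [0.6443 -0.0656; -0.0656 0.6006]
P' = Q + AᵀP(A−BK) = [10.6443 2.9344; 2.9344 9.6006]
tr(P') = 20.2449

0.6771 -0.3659 0.1119 0.4341


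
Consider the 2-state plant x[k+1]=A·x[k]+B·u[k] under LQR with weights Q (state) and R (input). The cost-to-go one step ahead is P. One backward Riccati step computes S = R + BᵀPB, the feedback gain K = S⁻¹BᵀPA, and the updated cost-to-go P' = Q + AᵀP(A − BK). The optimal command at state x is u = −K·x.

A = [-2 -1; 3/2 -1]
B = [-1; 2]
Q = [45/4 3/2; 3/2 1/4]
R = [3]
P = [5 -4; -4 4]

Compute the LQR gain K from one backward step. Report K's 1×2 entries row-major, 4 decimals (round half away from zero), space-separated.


BᵀP = [-13.0000 12.0000]
S = R + BᵀPB = [3] + [37.0000] = [40.0000]
BᵀPA = [44.0000 1.0000]
K = S⁻¹·BᵀPA = [1.1000 0.0250]
A−BK = [-0.9000 -0.9750; -0.7000 -1.0500]
AᵀP(A−BK) = [4.6000 0.9000; 0.9000 0.9750]
P' = Q + AᵀP(A−BK) = [15.8500 2.4000; 2.4000 1.2250]
tr(P') = 17.0750

1.1000 0.0250


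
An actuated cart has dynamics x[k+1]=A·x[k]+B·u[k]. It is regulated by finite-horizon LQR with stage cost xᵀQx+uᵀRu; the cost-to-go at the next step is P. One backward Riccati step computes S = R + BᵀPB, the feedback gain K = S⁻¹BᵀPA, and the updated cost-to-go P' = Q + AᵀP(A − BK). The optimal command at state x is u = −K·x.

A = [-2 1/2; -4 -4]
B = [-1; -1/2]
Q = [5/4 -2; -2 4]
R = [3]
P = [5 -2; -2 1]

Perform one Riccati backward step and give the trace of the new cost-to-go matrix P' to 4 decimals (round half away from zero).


23.6200

BᵀP = [-4.0000 1.5000]
S = R + BᵀPB = [3] + [3.2500] = [6.2500]
BᵀPA = [2.0000 -8.0000]
K = S⁻¹·BᵀPA = [0.3200 -1.2800]
A−BK = [-1.6800 -0.7800; -3.8400 -4.6400]
AᵀP(A−BK) = [3.3600 1.5600; 1.5600 15.0100]
P' = Q + AᵀP(A−BK) = [4.6100 -0.4400; -0.4400 19.0100]
tr(P') = 23.6200


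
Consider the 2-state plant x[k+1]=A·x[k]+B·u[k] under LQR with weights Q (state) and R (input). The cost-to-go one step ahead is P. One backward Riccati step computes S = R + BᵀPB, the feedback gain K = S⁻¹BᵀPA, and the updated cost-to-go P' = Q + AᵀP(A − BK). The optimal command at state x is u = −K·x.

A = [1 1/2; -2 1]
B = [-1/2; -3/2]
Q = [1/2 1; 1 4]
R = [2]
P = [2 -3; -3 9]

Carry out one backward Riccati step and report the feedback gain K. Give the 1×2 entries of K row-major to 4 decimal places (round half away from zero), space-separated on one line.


BᵀP = [3.5000 -12.0000]
S = R + BᵀPB = [2] + [16.2500] = [18.2500]
BᵀPA = [27.5000 -10.2500]
K = S⁻¹·BᵀPA = [1.5068 -0.5616]
A−BK = [1.7534 0.2192; 0.2603 0.1575]
AᵀP(A−BK) = [8.5616 -1.5548; -1.5548 0.7432]
P' = Q + AᵀP(A−BK) = [9.0616 -0.5548; -0.5548 4.7432]
tr(P') = 13.8048

1.5068 -0.5616


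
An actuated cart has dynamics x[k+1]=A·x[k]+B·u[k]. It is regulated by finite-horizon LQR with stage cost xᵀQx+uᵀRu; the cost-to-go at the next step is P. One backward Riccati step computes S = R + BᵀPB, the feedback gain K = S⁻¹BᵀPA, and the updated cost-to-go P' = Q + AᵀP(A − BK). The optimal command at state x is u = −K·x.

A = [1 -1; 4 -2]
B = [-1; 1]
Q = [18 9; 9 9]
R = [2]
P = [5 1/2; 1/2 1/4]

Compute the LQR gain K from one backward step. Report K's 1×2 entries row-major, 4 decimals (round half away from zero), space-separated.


BᵀP = [-4.5000 -0.2500]
S = R + BᵀPB = [2] + [4.2500] = [6.2500]
BᵀPA = [-5.5000 5.0000]
K = S⁻¹·BᵀPA = [-0.8800 0.8000]
A−BK = [0.1200 -0.2000; 4.8800 -2.8000]
AᵀP(A−BK) = [8.1600 -5.6000; -5.6000 4.0000]
P' = Q + AᵀP(A−BK) = [26.1600 3.4000; 3.4000 13.0000]
tr(P') = 39.1600

-0.8800 0.8000


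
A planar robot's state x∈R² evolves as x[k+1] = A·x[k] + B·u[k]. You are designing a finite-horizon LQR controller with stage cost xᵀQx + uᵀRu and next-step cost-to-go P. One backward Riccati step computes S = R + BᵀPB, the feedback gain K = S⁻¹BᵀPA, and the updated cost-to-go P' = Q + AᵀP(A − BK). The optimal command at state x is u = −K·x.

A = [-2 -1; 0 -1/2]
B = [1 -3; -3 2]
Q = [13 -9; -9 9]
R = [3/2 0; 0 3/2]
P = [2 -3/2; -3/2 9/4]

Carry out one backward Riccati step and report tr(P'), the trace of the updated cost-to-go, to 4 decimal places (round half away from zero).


23.2279

BᵀP = [6.5000 -8.2500; -9.0000 9.0000]
S = R + BᵀPB = [3/2 0; 0 3/2] + [31.2500 -36.0000; -36.0000 45.0000] = [32.7500 -36.0000; -36.0000 46.5000]
BᵀPA = [-13.0000 -2.3750; 18.0000 4.5000]
K = S⁻¹·BᵀPA = [0.1917 0.2273; 0.5355 0.2727]
A−BK = [-0.5851 -0.4091; -0.4959 -0.3636]
AᵀP(A−BK) = [0.8529 0.5455; 0.5455 0.3750]
P' = Q + AᵀP(A−BK) = [13.8529 -8.4545; -8.4545 9.3750]
tr(P') = 23.2279


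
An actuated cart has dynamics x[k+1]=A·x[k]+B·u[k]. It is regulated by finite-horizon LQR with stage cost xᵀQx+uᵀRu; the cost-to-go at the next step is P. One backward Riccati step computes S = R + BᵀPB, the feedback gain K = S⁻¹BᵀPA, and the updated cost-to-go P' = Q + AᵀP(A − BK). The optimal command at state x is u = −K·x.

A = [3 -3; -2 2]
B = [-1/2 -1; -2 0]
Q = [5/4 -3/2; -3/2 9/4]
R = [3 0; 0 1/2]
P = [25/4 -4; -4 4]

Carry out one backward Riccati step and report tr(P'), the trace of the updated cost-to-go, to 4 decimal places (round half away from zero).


20.1759

BᵀP = [4.8750 -6.0000; -6.2500 4.0000]
S = R + BᵀPB = [3 0; 0 1/2] + [9.5625 -4.8750; -4.8750 6.2500] = [12.5625 -4.8750; -4.8750 6.7500]
BᵀPA = [26.6250 -26.6250; -26.7500 26.7500]
K = S⁻¹·BᵀPA = [0.8080 -0.8080; -3.3794 3.3794]
A−BK = [0.0246 -0.0246; -0.3840 0.3840]
AᵀP(A−BK) = [8.3379 -8.3379; -8.3379 8.3379]
P' = Q + AᵀP(A−BK) = [9.5879 -9.8379; -9.8379 10.5879]
tr(P') = 20.1759


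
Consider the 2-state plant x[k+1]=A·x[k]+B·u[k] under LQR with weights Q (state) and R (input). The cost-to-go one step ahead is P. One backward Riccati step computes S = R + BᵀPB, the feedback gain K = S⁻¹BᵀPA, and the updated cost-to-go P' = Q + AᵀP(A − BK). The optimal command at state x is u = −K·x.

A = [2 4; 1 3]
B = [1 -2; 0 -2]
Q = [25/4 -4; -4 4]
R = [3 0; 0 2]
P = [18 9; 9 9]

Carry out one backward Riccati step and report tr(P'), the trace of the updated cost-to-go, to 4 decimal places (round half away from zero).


18.8328

BᵀP = [18.0000 9.0000; -54.0000 -36.0000]
S = R + BᵀPB = [3 0; 0 2] + [18.0000 -54.0000; -54.0000 180.0000] = [21.0000 -54.0000; -54.0000 182.0000]
BᵀPA = [45.0000 99.0000; -144.0000 -324.0000]
K = S⁻¹·BᵀPA = [0.4570 0.5762; -0.6556 -1.6093]
A−BK = [0.2318 0.2053; -0.3113 -0.2185]
AᵀP(A−BK) = [2.0265 3.3377; 3.3377 6.5563]
P' = Q + AᵀP(A−BK) = [8.2765 -0.6623; -0.6623 10.5563]
tr(P') = 18.8328


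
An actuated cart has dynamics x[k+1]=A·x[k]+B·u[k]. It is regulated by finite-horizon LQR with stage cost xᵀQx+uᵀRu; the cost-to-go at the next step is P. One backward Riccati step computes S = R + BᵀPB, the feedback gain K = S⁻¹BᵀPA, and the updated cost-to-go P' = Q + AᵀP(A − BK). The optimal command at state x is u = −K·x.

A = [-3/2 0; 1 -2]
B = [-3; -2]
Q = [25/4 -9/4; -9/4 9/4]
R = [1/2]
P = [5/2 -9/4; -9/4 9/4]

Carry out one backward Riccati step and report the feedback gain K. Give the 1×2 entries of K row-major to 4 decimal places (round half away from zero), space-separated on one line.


1.3500 -0.9000

BᵀP = [-3.0000 2.2500]
S = R + BᵀPB = [1/2] + [4.5000] = [5.0000]
BᵀPA = [6.7500 -4.5000]
K = S⁻¹·BᵀPA = [1.3500 -0.9000]
A−BK = [2.5500 -2.7000; 3.7000 -3.8000]
AᵀP(A−BK) = [5.5125 -5.1750; -5.1750 4.9500]
P' = Q + AᵀP(A−BK) = [11.7625 -7.4250; -7.4250 7.2000]
tr(P') = 18.9625


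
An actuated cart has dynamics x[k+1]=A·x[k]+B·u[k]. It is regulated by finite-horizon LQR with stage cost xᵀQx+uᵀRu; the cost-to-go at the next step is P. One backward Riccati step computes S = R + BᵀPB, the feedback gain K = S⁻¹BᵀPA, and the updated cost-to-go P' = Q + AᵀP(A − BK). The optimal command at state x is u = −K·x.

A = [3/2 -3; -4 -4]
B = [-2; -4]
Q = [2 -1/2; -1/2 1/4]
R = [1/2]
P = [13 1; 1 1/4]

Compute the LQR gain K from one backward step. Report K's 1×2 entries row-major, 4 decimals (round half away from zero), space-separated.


-0.4552 1.4069

BᵀP = [-30.0000 -3.0000]
S = R + BᵀPB = [1/2] + [72.0000] = [72.5000]
BᵀPA = [-33.0000 102.0000]
K = S⁻¹·BᵀPA = [-0.4552 1.4069]
A−BK = [0.5897 -0.1862; -5.8207 1.6276]
AᵀP(A−BK) = [6.2293 -2.0724; -2.0724 1.4966]
P' = Q + AᵀP(A−BK) = [8.2293 -2.5724; -2.5724 1.7466]
tr(P') = 9.9759


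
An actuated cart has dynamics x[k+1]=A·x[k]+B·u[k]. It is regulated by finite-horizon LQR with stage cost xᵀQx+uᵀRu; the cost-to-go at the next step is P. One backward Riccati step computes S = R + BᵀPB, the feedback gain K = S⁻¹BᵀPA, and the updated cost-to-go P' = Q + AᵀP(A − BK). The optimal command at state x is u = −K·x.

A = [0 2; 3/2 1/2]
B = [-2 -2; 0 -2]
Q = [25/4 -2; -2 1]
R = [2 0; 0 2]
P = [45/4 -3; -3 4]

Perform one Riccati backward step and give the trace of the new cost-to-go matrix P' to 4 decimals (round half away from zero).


BᵀP = [-22.5000 6.0000; -16.5000 -2.0000]
S = R + BᵀPB = [2 0; 0 2] + [45.0000 33.0000; 33.0000 37.0000] = [47.0000 33.0000; 33.0000 39.0000]
BᵀPA = [9.0000 -42.0000; -3.0000 -34.0000]
K = S⁻¹·BᵀPA = [0.6048 -0.6935; -0.5887 -0.2849]
A−BK = [0.0323 0.0430; 0.3226 -0.0699]
AᵀP(A−BK) = [1.7903 -0.6129; -0.6129 1.1828]
P' = Q + AᵀP(A−BK) = [8.0403 -2.6129; -2.6129 2.1828]
tr(P') = 10.2231

10.2231


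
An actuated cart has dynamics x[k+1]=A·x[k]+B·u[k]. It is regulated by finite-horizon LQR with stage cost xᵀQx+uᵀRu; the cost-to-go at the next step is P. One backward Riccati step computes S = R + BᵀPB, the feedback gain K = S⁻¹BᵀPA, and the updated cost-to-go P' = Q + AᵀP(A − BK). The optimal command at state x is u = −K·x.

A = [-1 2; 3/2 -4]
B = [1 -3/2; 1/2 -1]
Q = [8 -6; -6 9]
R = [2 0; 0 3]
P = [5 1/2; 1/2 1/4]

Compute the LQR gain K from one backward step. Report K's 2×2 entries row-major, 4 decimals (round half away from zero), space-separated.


BᵀP = [5.2500 0.6250; -8.0000 -1.0000]
S = R + BᵀPB = [2 0; 0 3] + [5.5625 -8.5000; -8.5000 13.0000] = [7.5625 -8.5000; -8.5000 16.0000]
BᵀPA = [-4.3125 8.0000; 6.5000 -12.0000]
K = S⁻¹·BᵀPA = [-0.2821 0.5333; 0.2564 -0.4667]
A−BK = [-0.3333 0.7667; 1.8974 -4.7333]
AᵀP(A−BK) = [1.1795 -2.6667; -2.6667 6.1333]
P' = Q + AᵀP(A−BK) = [9.1795 -8.6667; -8.6667 15.1333]
tr(P') = 24.3128

-0.2821 0.5333 0.2564 -0.4667


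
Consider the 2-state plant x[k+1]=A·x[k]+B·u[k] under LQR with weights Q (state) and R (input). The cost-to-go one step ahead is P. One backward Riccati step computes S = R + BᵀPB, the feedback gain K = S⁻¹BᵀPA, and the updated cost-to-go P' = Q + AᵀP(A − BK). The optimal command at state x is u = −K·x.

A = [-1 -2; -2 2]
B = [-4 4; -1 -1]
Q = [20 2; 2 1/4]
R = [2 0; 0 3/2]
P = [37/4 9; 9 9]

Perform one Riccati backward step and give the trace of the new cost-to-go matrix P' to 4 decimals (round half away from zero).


BᵀP = [-46.0000 -45.0000; 28.0000 27.0000]
S = R + BᵀPB = [2 0; 0 3/2] + [229.0000 -139.0000; -139.0000 85.0000] = [231.0000 -139.0000; -139.0000 86.5000]
BᵀPA = [136.0000 2.0000; -82.0000 -2.0000]
K = S⁻¹·BᵀPA = [0.5541 -0.1590; -0.0575 -0.2786]
A−BK = [1.4466 -1.5216; -1.5034 1.5625]
AᵀP(A−BK) = [1.1713 -0.7233; -0.7233 0.7608]
P' = Q + AᵀP(A−BK) = [21.1713 1.2767; 1.2767 1.0108]
tr(P') = 22.1821

22.1821


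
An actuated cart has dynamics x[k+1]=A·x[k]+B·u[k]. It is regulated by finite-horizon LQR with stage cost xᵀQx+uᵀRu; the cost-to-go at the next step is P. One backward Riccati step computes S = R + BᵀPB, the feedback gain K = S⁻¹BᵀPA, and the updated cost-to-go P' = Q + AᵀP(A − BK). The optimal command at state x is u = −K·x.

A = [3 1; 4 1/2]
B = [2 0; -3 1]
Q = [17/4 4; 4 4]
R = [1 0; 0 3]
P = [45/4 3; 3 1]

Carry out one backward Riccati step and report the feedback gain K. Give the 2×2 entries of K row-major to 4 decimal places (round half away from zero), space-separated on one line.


2.5522 0.7388 1.3358 0.3209

BᵀP = [13.5000 3.0000; 3.0000 1.0000]
S = R + BᵀPB = [1 0; 0 3] + [18.0000 3.0000; 3.0000 1.0000] = [19.0000 3.0000; 3.0000 4.0000]
BᵀPA = [52.5000 15.0000; 13.0000 3.5000]
K = S⁻¹·BᵀPA = [2.5522 0.7388; 1.3358 0.3209]
A−BK = [-2.1045 -0.4776; 10.3209 2.3955]
AᵀP(A−BK) = [37.8918 9.2910; 9.2910 2.2948]
P' = Q + AᵀP(A−BK) = [42.1418 13.2910; 13.2910 6.2948]
tr(P') = 48.4366


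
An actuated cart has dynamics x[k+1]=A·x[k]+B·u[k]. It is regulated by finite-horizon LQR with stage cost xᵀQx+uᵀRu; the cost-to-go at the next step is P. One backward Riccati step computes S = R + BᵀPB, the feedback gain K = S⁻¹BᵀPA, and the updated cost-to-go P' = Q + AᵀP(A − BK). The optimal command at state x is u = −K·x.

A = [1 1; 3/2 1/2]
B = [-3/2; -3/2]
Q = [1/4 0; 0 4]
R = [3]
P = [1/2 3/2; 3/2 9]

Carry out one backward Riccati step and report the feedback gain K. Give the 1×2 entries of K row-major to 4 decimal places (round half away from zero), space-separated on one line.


BᵀP = [-3.0000 -15.7500]
S = R + BᵀPB = [3] + [28.1250] = [31.1250]
BᵀPA = [-26.6250 -10.8750]
K = S⁻¹·BᵀPA = [-0.8554 -0.3494]
A−BK = [-0.2831 0.4759; 0.2169 -0.0241]
AᵀP(A−BK) = [2.4744 0.9473; 0.9473 0.4503]
P' = Q + AᵀP(A−BK) = [2.7244 0.9473; 0.9473 4.4503]
tr(P') = 7.1747

-0.8554 -0.3494


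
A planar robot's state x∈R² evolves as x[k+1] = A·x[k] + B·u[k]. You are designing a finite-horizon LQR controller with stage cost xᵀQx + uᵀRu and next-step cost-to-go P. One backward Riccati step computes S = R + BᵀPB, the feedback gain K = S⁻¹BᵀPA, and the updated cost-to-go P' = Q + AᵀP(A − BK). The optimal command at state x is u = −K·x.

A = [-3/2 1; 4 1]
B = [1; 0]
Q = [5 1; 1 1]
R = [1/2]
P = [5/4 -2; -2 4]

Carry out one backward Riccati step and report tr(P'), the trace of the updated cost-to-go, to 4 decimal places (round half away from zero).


BᵀP = [1.2500 -2.0000]
S = R + BᵀPB = [1/2] + [1.2500] = [1.7500]
BᵀPA = [-9.8750 -0.7500]
K = S⁻¹·BᵀPA = [-5.6429 -0.4286]
A−BK = [4.1429 1.4286; 4.0000 1.0000]
AᵀP(A−BK) = [35.0893 4.8929; 4.8929 0.9286]
P' = Q + AᵀP(A−BK) = [40.0893 5.8929; 5.8929 1.9286]
tr(P') = 42.0179

42.0179


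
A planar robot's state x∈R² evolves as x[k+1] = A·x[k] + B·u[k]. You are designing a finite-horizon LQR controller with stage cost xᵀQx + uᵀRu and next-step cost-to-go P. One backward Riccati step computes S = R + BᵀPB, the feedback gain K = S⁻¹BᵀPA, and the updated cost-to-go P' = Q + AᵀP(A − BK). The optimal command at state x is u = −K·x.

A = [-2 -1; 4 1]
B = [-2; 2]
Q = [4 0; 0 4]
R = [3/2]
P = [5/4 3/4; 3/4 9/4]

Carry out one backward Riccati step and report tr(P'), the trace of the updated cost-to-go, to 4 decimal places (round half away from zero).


16.6842

BᵀP = [-1.0000 3.0000]
S = R + BᵀPB = [3/2] + [8.0000] = [9.5000]
BᵀPA = [14.0000 4.0000]
K = S⁻¹·BᵀPA = [1.4737 0.4211]
A−BK = [0.9474 -0.1579; 1.0526 0.1579]
AᵀP(A−BK) = [8.3684 1.1053; 1.1053 0.3158]
P' = Q + AᵀP(A−BK) = [12.3684 1.1053; 1.1053 4.3158]
tr(P') = 16.6842


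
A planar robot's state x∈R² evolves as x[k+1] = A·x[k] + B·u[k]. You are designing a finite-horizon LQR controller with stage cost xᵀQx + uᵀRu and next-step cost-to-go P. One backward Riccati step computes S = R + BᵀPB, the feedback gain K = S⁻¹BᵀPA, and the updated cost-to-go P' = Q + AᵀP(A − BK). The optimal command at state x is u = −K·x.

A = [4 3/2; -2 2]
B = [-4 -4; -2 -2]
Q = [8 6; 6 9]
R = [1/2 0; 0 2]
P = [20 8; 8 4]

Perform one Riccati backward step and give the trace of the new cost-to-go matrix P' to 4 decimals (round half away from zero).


BᵀP = [-96.0000 -40.0000; -96.0000 -40.0000]
S = R + BᵀPB = [1/2 0; 0 2] + [464.0000 464.0000; 464.0000 464.0000] = [464.5000 464.0000; 464.0000 466.0000]
BᵀPA = [-304.0000 -224.0000; -304.0000 -224.0000]
K = S⁻¹·BᵀPA = [-0.5237 -0.3859; -0.1309 -0.0965]
A−BK = [1.3816 -0.4294; -3.3092 1.0353]
AᵀP(A−BK) = [8.9991 -2.6322; -2.6322 0.9552]
P' = Q + AᵀP(A−BK) = [16.9991 3.3678; 3.3678 9.9552]
tr(P') = 26.9543

26.9543


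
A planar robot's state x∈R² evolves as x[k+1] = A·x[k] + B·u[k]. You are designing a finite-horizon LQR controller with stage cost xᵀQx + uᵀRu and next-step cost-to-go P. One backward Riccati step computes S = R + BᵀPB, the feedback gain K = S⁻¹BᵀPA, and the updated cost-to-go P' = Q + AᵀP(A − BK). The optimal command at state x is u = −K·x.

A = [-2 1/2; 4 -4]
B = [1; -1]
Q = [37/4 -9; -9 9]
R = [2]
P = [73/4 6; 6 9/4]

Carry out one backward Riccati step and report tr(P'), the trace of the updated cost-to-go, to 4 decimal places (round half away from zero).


BᵀP = [12.2500 3.7500]
S = R + BᵀPB = [2] + [8.5000] = [10.5000]
BᵀPA = [-9.5000 -8.8750]
K = S⁻¹·BᵀPA = [-0.9048 -0.8452]
A−BK = [-1.0952 1.3452; 3.0952 -4.8452]
AᵀP(A−BK) = [4.4048 -2.2798; -2.2798 9.0610]
P' = Q + AᵀP(A−BK) = [13.6548 -11.2798; -11.2798 18.0610]
tr(P') = 31.7158

31.7158


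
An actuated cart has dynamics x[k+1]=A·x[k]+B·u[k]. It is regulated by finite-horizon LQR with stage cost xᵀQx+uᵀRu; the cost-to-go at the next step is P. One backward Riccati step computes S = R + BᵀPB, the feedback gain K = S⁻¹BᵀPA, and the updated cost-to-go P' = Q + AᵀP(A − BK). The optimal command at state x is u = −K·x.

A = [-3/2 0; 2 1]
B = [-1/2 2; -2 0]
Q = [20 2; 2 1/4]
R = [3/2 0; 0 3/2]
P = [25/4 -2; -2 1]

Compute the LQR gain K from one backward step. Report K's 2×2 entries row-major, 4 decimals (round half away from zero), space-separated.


-0.5246 -0.2497 -0.9748 -0.1345

BᵀP = [0.8750 -1.0000; 12.5000 -4.0000]
S = R + BᵀPB = [3/2 0; 0 3/2] + [1.5625 1.7500; 1.7500 25.0000] = [3.0625 1.7500; 1.7500 26.5000]
BᵀPA = [-3.3125 -1.0000; -26.7500 -4.0000]
K = S⁻¹·BᵀPA = [-0.5246 -0.2497; -0.9748 -0.1345]
A−BK = [0.1873 0.1441; 0.9508 0.5006]
AᵀP(A−BK) = [2.2491 0.5762; 0.5762 0.2125]
P' = Q + AᵀP(A−BK) = [22.2491 2.5762; 2.5762 0.4625]
tr(P') = 22.7116


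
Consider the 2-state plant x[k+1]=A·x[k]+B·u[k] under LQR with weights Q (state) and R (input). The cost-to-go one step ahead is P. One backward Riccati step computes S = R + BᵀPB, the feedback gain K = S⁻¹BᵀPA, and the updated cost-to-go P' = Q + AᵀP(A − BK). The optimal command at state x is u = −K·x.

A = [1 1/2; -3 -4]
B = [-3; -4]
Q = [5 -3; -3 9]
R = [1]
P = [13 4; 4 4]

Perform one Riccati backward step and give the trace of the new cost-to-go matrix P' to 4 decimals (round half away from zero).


BᵀP = [-55.0000 -28.0000]
S = R + BᵀPB = [1] + [277.0000] = [278.0000]
BᵀPA = [29.0000 84.5000]
K = S⁻¹·BᵀPA = [0.1043 0.3040]
A−BK = [1.3129 1.4119; -2.5827 -2.7842]
AᵀP(A−BK) = [21.9748 23.6853; 23.6853 25.5656]
P' = Q + AᵀP(A−BK) = [26.9748 20.6853; 20.6853 34.5656]
tr(P') = 61.5405

61.5405


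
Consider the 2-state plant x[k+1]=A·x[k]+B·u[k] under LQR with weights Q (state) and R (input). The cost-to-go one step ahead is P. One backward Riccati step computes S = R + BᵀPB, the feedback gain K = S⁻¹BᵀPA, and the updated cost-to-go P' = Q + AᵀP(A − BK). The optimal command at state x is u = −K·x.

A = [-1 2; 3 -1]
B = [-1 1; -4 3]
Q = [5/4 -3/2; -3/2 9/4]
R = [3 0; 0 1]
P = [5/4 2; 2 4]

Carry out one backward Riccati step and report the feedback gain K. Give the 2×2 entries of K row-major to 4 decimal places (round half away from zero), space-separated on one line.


-0.2178 0.0279 0.4174 0.0451

BᵀP = [-9.2500 -18.0000; 7.2500 14.0000]
S = R + BᵀPB = [3 0; 0 1] + [81.2500 -63.2500; -63.2500 49.2500] = [84.2500 -63.2500; -63.2500 50.2500]
BᵀPA = [-44.7500 -0.5000; 34.7500 0.5000]
K = S⁻¹·BᵀPA = [-0.2178 0.0279; 0.4174 0.0451]
A−BK = [-1.6352 1.9828; 0.8766 -1.0236]
AᵀP(A−BK) = [0.9989 -0.8176; -0.8176 0.9914]
P' = Q + AᵀP(A−BK) = [2.2489 -2.3176; -2.3176 3.2414]
tr(P') = 5.4903


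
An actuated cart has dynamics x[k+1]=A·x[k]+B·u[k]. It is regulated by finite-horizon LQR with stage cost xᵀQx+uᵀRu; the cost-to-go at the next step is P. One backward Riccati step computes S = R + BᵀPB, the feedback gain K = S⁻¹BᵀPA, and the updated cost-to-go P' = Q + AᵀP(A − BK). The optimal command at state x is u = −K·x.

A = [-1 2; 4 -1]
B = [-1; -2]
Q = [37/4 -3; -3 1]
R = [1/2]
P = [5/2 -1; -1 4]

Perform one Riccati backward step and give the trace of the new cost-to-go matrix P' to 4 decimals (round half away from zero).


49.9333

BᵀP = [-0.5000 -7.0000]
S = R + BᵀPB = [1/2] + [14.5000] = [15.0000]
BᵀPA = [-27.5000 6.0000]
K = S⁻¹·BᵀPA = [-1.8333 0.4000]
A−BK = [-2.8333 2.4000; 0.3333 -0.2000]
AᵀP(A−BK) = [24.0833 -19.0000; -19.0000 15.6000]
P' = Q + AᵀP(A−BK) = [33.3333 -22.0000; -22.0000 16.6000]
tr(P') = 49.9333


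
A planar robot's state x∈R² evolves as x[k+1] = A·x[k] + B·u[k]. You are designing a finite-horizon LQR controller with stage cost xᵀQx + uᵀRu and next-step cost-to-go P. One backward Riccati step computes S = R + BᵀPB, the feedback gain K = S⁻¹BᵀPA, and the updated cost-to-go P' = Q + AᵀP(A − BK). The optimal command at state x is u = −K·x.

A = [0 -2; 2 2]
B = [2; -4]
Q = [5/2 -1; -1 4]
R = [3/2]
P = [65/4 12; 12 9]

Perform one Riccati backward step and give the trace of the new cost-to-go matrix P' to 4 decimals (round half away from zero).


BᵀP = [-15.5000 -12.0000]
S = R + BᵀPB = [3/2] + [17.0000] = [18.5000]
BᵀPA = [-24.0000 7.0000]
K = S⁻¹·BᵀPA = [-1.2973 0.3784]
A−BK = [2.5946 -2.7568; -3.1892 3.5135]
AᵀP(A−BK) = [4.8649 -2.9189; -2.9189 2.3514]
P' = Q + AᵀP(A−BK) = [7.3649 -3.9189; -3.9189 6.3514]
tr(P') = 13.7162

13.7162


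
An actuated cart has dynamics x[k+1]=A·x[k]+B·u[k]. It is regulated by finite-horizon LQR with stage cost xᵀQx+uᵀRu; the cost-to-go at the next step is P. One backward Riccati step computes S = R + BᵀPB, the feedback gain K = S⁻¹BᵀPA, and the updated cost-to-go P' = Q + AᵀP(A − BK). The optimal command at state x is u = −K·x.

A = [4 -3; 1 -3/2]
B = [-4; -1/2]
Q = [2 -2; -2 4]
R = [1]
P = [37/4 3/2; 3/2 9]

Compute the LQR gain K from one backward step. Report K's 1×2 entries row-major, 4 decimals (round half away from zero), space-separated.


-1.0270 0.8203

BᵀP = [-37.7500 -10.5000]
S = R + BᵀPB = [1] + [156.2500] = [157.2500]
BᵀPA = [-161.5000 129.0000]
K = S⁻¹·BᵀPA = [-1.0270 0.8203]
A−BK = [-0.1081 0.2814; 0.4865 -1.0898]
AᵀP(A−BK) = [3.1351 -5.5135; -5.5135 11.1749]
P' = Q + AᵀP(A−BK) = [5.1351 -7.5135; -7.5135 15.1749]
tr(P') = 20.3100


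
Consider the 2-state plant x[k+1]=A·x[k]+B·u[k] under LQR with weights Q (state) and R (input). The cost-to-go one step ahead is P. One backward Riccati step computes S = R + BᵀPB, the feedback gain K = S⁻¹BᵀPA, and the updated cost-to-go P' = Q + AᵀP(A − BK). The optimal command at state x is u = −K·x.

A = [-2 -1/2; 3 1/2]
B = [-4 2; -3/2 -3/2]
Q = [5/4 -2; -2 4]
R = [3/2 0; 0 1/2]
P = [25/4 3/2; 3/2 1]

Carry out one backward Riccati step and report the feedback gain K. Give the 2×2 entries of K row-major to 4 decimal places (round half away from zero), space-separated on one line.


BᵀP = [-27.2500 -7.5000; 10.2500 1.5000]
S = R + BᵀPB = [3/2 0; 0 1/2] + [120.2500 -43.2500; -43.2500 18.2500] = [121.7500 -43.2500; -43.2500 18.7500]
BᵀPA = [32.0000 9.8750; -16.0000 -4.3750]
K = S⁻¹·BᵀPA = [-0.2232 -0.0099; -1.3681 -0.2561]
A−BK = [-0.1565 -0.0273; 0.6131 0.1011]
AᵀP(A−BK) = [1.2517 0.2183; 0.2183 0.0395]
P' = Q + AᵀP(A−BK) = [2.5017 -1.7817; -1.7817 4.0395]
tr(P') = 6.5412

-0.2232 -0.0099 -1.3681 -0.2561


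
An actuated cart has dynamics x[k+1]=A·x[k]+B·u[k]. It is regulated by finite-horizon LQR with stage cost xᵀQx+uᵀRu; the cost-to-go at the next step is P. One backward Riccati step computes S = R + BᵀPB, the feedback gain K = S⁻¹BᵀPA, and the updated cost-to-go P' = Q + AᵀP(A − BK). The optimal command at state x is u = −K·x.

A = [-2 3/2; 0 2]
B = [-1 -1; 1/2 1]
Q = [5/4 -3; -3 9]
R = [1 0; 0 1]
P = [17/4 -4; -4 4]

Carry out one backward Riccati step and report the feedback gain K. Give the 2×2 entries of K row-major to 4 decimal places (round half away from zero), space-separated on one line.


BᵀP = [-6.2500 6.0000; -8.2500 8.0000]
S = R + BᵀPB = [1 0; 0 1] + [9.2500 12.2500; 12.2500 16.2500] = [10.2500 12.2500; 12.2500 17.2500]
BᵀPA = [12.5000 2.6250; 16.5000 3.6250]
K = S⁻¹·BᵀPA = [0.5047 0.0327; 0.5981 0.1869]
A−BK = [-0.8972 1.7196; -0.8505 1.7967]
AᵀP(A−BK) = [0.8224 -0.2430; -0.2430 0.7991]
P' = Q + AᵀP(A−BK) = [2.0724 -3.2430; -3.2430 9.7991]
tr(P') = 11.8715

0.5047 0.0327 0.5981 0.1869


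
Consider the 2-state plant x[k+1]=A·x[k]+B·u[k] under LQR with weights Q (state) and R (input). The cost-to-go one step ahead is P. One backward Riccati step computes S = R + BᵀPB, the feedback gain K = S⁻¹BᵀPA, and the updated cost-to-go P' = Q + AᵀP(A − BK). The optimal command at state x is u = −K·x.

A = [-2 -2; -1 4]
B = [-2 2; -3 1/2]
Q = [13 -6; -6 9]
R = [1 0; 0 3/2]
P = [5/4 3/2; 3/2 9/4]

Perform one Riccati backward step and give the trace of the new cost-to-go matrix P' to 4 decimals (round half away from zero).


25.0379

BᵀP = [-7.0000 -9.7500; 3.2500 4.1250]
S = R + BᵀPB = [1 0; 0 3/2] + [43.2500 -18.8750; -18.8750 8.5625] = [44.2500 -18.8750; -18.8750 10.0625]
BᵀPA = [23.7500 -25.0000; -10.6250 10.0000]
K = S⁻¹·BᵀPA = [0.4319 -0.7058; -0.2458 -0.3301]
A−BK = [-0.6447 -2.7514; 0.4185 2.0478]
AᵀP(A−BK) = [0.3813 0.2549; 0.2549 2.6566]
P' = Q + AᵀP(A−BK) = [13.3813 -5.7451; -5.7451 11.6566]
tr(P') = 25.0379
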